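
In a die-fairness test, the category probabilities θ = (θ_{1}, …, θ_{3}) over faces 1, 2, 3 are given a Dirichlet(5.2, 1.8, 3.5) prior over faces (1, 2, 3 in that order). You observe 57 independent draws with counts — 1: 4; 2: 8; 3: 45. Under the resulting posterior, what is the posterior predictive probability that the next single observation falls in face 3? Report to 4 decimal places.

The Dirichlet prior is conjugate to the Multinomial likelihood: each posterior αⱼ = prior αⱼ + observed count nⱼ.
Posterior concentration: (9.2, 9.8, 48.5), total = 67.5.
P(next = 3 | data) = α_{3}/Σα = 0.7185.

0.7185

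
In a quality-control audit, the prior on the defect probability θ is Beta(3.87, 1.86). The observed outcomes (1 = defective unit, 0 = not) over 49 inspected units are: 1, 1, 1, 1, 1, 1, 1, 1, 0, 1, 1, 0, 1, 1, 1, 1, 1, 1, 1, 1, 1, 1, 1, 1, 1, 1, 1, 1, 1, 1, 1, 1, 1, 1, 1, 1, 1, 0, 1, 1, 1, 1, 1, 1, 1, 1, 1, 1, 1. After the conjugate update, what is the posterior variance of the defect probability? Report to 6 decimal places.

The Beta prior is conjugate to a Binomial/Bernoulli likelihood; the update adds successes to α and failures to β.
Posterior: Beta(α+k, β+n−k) = Beta(3.87+46, 1.86+3) = Beta(49.87, 4.86).
Var = αβ/((α+β)²(α+β+1)) = 49.87·4.86/(54.73²·55.73) = 0.001452.

0.001452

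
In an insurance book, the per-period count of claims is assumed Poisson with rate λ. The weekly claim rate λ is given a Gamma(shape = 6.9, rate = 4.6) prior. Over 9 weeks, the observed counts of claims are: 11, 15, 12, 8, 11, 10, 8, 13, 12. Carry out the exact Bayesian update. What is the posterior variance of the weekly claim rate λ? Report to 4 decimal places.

0.5780

With a Gamma(shape α, rate β) prior, the Poisson likelihood is conjugate: the posterior is Gamma(α + ΣXᵢ, β + n).
Sum of counts S = 100 over n = 9 weeks.
Posterior: Gamma(α+S, β+n) = Gamma(6.9+100, 4.6+9) = Gamma(106.9, 13.6).
Var = α/β² = 106.9/13.6² = 0.5780.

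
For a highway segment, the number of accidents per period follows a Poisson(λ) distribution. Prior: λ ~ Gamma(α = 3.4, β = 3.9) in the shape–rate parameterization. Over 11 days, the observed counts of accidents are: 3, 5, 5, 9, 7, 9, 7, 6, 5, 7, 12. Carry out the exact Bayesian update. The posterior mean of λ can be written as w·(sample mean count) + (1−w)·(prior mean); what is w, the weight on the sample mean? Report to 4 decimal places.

0.7383

With a Gamma(shape α, rate β) prior, the Poisson likelihood is conjugate: the posterior is Gamma(α + ΣXᵢ, β + n).
Posterior mean = (α₀+S)/(β₀+n) = [n/(β₀+n)]·(S/n) + [β₀/(β₀+n)]·(α₀/β₀), so only n and β₀ enter the weight.
Weight on data w = n/(β₀+n) = 11/(3.9+11) = 11/14.9 = 0.7383.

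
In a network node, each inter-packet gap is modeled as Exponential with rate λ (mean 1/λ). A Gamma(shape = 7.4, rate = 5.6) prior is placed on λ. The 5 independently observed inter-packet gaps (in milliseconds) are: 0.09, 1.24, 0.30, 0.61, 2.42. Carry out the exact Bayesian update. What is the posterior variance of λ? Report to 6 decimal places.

0.117795

With a Gamma(shape α, rate β) prior on the exponential rate λ, the posterior after n observations with total T = Σxᵢ is Gamma(α+n, β+T).
Sum of observations T = 4.66 milliseconds; n = 5.
Posterior: Gamma(7.4+5, 5.6+4.66) = Gamma(12.4, 10.26).
Var = α/β² = 0.117795.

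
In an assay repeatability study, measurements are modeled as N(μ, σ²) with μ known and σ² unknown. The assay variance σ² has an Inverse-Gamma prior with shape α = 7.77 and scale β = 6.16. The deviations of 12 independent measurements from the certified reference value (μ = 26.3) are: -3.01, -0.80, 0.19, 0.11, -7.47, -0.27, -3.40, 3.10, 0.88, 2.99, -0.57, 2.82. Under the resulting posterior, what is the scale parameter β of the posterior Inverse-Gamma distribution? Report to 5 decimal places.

With known mean μ and an Inverse-Gamma(α, β) prior on σ², the Normal likelihood is conjugate: posterior is Inv-Gamma(α + n/2, β + Σ(xᵢ−μ)²/2).
Σ(xᵢ−μ)² = (-3.01)² + (-0.80)² + (0.19)² + (0.11)² + (-7.47)² + (-0.27)² + (-3.40)² + (3.10)² + (0.88)² + (2.99)² + (-0.57)² + (2.82)² = 104.7839.
Posterior: Inv-Gamma(7.77 + 12/2, 6.16 + 104.7839/2) = Inv-Gamma(13.77, 58.55195).
Posterior β = 58.55195.

58.55195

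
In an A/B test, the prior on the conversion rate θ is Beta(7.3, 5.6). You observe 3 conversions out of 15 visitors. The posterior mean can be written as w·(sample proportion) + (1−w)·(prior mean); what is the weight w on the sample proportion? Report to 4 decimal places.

0.5376

The Beta prior is conjugate to a Binomial/Bernoulli likelihood; the update adds successes to α and failures to β.
Posterior mean = (α₀+k)/(α₀+β₀+n) = [n/(α₀+β₀+n)]·(k/n) + [(α₀+β₀)/(α₀+β₀+n)]·α₀/(α₀+β₀), so only n and the prior enter the weight.
The weight on the data is w = n/(α₀+β₀+n) = 15/(7.3+5.6+15) = 15/27.9 = 0.5376.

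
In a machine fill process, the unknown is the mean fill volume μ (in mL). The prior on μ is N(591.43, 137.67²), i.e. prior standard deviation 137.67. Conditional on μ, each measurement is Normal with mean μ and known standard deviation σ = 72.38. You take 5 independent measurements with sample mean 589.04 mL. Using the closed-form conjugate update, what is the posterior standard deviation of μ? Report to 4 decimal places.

31.5101

For Normal data with known variance σ², a Normal(μ₀, σ₀²) prior on μ is conjugate. Posterior precision = 1/σ₀² + n/σ²; posterior mean is the precision-weighted average of μ₀ and x̄.
σ₀² = 137.67² = 18953.0289, σ² = 72.38² = 5238.8644; σ² + n·σ₀² = 5238.8644 + 5·18953.0289 = 100004.0089.
Posterior precision = 1/σ₀² + n/σ² = 1/18953.0289 + 5/5238.8644 = (σ² + n·σ₀²)/(σ₀²σ²) = 100004.0089/(18953.0289·5238.8644); posterior variance σₙ² = σ₀²σ²/(σ² + n·σ₀²) = 18953.0289·5238.8644/100004.0089 = 992.883680.
Posterior SD = √σₙ² = √(18953.0289·5238.8644/100004.0089) = 31.5101.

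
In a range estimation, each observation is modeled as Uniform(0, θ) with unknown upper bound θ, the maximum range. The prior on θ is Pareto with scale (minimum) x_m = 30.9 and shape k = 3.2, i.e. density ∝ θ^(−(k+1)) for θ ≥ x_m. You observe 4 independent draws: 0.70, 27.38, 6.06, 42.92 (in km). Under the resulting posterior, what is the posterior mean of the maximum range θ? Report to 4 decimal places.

A Pareto(scale x_m, shape k) prior on the upper bound θ of Uniform(0, θ) is conjugate: posterior is Pareto(max(x_m, max xᵢ), k + n).
Sample maximum = 42.92; prior scale x_m = 30.9 → posterior scale = max = 42.92.
Posterior shape = 3.2 + 4 = 7.2.
E[θ|data] = k·x_m/(k−1) = 7.2·42.92/6.2 = 49.8426.

49.8426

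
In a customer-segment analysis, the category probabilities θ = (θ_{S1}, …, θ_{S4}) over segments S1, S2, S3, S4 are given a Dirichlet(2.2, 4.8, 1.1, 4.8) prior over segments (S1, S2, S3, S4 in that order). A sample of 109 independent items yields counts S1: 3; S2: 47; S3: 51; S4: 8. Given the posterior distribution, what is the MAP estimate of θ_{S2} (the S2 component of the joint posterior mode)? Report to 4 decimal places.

0.4309

The Dirichlet prior is conjugate to the Multinomial likelihood: each posterior αⱼ = prior αⱼ + observed count nⱼ.
Posterior concentration: (5.2, 51.8, 52.1, 12.8), total = 121.9.
Joint mode component: (α_{S2}−1)/(Σα−K) = 50.8/117.9 = 0.4309.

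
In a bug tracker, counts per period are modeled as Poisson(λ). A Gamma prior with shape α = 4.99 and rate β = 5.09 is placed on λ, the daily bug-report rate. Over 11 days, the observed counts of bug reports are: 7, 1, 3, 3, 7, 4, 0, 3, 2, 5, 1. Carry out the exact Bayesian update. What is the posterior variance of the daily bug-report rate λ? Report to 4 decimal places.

With a Gamma(shape α, rate β) prior, the Poisson likelihood is conjugate: the posterior is Gamma(α + ΣXᵢ, β + n).
Sum of counts S = 36 over n = 11 days.
Posterior: Gamma(α+S, β+n) = Gamma(4.99+36, 5.09+11) = Gamma(40.99, 16.09).
Var = α/β² = 40.99/16.09² = 0.1583.

0.1583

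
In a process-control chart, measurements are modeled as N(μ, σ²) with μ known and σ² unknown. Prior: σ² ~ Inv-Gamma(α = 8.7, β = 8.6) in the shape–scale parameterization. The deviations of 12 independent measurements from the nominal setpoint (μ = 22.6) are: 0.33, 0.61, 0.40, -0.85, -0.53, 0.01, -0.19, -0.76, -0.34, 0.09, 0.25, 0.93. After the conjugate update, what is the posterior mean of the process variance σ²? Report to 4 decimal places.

With known mean μ and an Inverse-Gamma(α, β) prior on σ², the Normal likelihood is conjugate: posterior is Inv-Gamma(α + n/2, β + Σ(xᵢ−μ)²/2).
Σ(xᵢ−μ)² = (0.33)² + (0.61)² + (0.40)² + (-0.85)² + (-0.53)² + (0.01)² + (-0.19)² + (-0.76)² + (-0.34)² + (0.09)² + (0.25)² + (0.93)² = 3.3093.
Posterior: Inv-Gamma(8.7 + 12/2, 8.6 + 3.3093/2) = Inv-Gamma(14.70, 10.25465).
E[σ²|data] = β/(α−1) = 10.25465/13.70 = 0.7485.

0.7485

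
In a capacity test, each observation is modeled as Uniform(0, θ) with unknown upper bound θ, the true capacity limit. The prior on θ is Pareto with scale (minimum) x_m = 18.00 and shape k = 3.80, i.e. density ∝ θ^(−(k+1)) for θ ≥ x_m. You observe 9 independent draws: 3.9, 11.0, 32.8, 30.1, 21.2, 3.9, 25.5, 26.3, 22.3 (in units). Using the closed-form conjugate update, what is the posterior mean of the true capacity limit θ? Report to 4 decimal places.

35.5797

A Pareto(scale x_m, shape k) prior on the upper bound θ of Uniform(0, θ) is conjugate: posterior is Pareto(max(x_m, max xᵢ), k + n).
Sample maximum = 32.8; prior scale x_m = 18.00 → posterior scale = max = 32.80.
Posterior shape = 3.80 + 9 = 12.80.
E[θ|data] = k·x_m/(k−1) = 12.80·32.80/11.80 = 35.5797.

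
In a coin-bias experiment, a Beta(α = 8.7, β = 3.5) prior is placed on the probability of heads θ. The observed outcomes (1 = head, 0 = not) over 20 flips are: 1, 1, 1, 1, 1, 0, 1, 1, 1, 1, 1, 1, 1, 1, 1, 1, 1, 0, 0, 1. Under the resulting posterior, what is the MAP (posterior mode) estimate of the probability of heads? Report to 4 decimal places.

The Beta prior is conjugate to a Binomial/Bernoulli likelihood; the update adds successes to α and failures to β.
Posterior: Beta(α+k, β+n−k) = Beta(8.7+17, 3.5+3) = Beta(25.7, 6.5).
Mode of Beta(a,b) for a,b>1 is (a−1)/(a+b−2) = 24.7/30.2 = 0.8179.

0.8179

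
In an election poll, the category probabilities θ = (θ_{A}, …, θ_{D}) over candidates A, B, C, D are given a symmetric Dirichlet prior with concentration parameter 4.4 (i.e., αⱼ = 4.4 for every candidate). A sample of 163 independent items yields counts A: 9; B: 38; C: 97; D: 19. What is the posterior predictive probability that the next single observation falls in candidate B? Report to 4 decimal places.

The Dirichlet prior is conjugate to the Multinomial likelihood: each posterior αⱼ = prior αⱼ + observed count nⱼ.
Posterior concentration: (13.4, 42.4, 101.4, 23.4), total = 180.6.
P(next = B | data) = α_{B}/Σα = 0.2348.

0.2348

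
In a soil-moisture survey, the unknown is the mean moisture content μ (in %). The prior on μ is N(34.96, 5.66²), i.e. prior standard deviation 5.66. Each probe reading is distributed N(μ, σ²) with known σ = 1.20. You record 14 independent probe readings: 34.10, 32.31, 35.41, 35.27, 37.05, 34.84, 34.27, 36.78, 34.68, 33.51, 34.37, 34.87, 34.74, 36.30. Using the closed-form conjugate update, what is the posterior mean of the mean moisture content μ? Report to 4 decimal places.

For Normal data with known variance σ², a Normal(μ₀, σ₀²) prior on μ is conjugate. Posterior precision = 1/σ₀² + n/σ²; posterior mean is the precision-weighted average of μ₀ and x̄.
Σxᵢ = 34.10 + 32.31 + 35.41 + 35.27 + 37.05 + 34.84 + 34.27 + 36.78 + 34.68 + 33.51 + 34.37 + 34.87 + 34.74 + 36.30 = 488.5, so n·x̄ = 488.5.
σ₀² = 5.66² = 32.0356, σ² = 1.20² = 1.44; σ² + n·σ₀² = 1.44 + 14·32.0356 = 449.9384.
Posterior mean = (μ₀/σ₀² + n·x̄/σ²)/(1/σ₀² + n/σ²) = (σ²·μ₀ + σ₀²·n·x̄)/(σ² + n·σ₀²) = (1.44·34.96 + 32.0356·488.5)/449.9384 = 15699.733/449.9384 = 34.8931.

34.8931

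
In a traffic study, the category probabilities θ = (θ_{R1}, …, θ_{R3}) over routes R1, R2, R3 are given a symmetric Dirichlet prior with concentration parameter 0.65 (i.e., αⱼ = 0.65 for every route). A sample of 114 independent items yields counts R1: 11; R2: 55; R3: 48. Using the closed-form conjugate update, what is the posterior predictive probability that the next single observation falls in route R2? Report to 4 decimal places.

0.4799

The Dirichlet prior is conjugate to the Multinomial likelihood: each posterior αⱼ = prior αⱼ + observed count nⱼ.
Posterior concentration: (11.65, 55.65, 48.65), total = 115.95.
P(next = R2 | data) = α_{R2}/Σα = 0.4799.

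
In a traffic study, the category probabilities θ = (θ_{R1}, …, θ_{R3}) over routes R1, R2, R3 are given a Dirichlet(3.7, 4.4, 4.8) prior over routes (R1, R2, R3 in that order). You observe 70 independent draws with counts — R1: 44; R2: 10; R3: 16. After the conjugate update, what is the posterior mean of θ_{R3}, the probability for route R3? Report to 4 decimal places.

0.2509

The Dirichlet prior is conjugate to the Multinomial likelihood: each posterior αⱼ = prior αⱼ + observed count nⱼ.
Posterior concentration: (47.7, 14.4, 20.8), total = 82.9.
E[θ_{R3}|data] = α_{R3}/Σα = 20.8/82.9 = 0.2509.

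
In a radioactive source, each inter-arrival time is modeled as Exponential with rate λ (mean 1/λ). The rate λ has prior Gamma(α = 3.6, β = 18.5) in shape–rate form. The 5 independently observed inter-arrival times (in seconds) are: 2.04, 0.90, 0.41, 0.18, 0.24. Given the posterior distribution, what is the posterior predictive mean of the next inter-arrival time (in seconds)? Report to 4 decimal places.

With a Gamma(shape α, rate β) prior on the exponential rate λ, the posterior after n observations with total T = Σxᵢ is Gamma(α+n, β+T).
Sum of observations T = 3.77 seconds; n = 5.
Posterior: Gamma(3.6+5, 18.5+3.77) = Gamma(8.6, 22.27).
The predictive distribution for the next observation is Lomax; its mean is β/(α−1) = 22.27/7.6 = 2.9303.

2.9303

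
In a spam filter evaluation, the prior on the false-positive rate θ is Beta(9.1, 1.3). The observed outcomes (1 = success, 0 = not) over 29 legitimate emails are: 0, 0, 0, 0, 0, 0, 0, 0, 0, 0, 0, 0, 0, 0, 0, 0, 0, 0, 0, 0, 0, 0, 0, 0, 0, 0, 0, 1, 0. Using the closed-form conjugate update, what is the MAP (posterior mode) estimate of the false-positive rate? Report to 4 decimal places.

0.2433

The Beta prior is conjugate to a Binomial/Bernoulli likelihood; the update adds successes to α and failures to β.
Posterior: Beta(α+k, β+n−k) = Beta(9.1+1, 1.3+28) = Beta(10.1, 29.3).
Mode of Beta(a,b) for a,b>1 is (a−1)/(a+b−2) = 9.1/37.4 = 0.2433.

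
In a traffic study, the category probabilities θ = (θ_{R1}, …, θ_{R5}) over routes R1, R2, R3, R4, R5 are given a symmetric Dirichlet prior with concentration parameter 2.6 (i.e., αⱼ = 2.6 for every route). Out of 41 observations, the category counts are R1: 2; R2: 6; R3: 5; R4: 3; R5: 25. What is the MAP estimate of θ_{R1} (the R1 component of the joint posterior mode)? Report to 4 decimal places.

The Dirichlet prior is conjugate to the Multinomial likelihood: each posterior αⱼ = prior αⱼ + observed count nⱼ.
Posterior concentration: (4.6, 8.6, 7.6, 5.6, 27.6), total = 54.0.
Joint mode component: (α_{R1}−1)/(Σα−K) = 3.6/49.0 = 0.0735.

0.0735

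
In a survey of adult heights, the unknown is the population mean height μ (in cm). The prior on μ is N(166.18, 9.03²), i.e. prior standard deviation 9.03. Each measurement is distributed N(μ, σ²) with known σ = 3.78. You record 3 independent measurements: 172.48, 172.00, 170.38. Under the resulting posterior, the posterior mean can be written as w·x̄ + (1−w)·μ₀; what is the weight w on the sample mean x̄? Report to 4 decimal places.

0.9448

For Normal data with known variance σ², a Normal(μ₀, σ₀²) prior on μ is conjugate. Posterior precision = 1/σ₀² + n/σ²; posterior mean is the precision-weighted average of μ₀ and x̄.
σ₀² = 9.03² = 81.5409, σ² = 3.78² = 14.2884. Prior precision 1/σ₀² = 1/81.5409; data precision n/σ² = 3/14.2884.
w = (n/σ²)/(1/σ₀² + n/σ²) = n·σ₀²/(σ² + n·σ₀²) = 3·81.5409/(14.2884 + 3·81.5409) = 244.6227/258.9111 = 0.9448.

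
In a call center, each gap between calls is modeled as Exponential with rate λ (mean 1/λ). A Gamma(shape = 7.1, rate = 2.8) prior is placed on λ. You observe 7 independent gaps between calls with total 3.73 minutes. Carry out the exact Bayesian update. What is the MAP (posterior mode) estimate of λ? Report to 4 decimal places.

2.0061

With a Gamma(shape α, rate β) prior on the exponential rate λ, the posterior after n observations with total T = Σxᵢ is Gamma(α+n, β+T).
Posterior: Gamma(7.1+7, 2.8+3.73) = Gamma(14.1, 6.53).
Mode = (α−1)/β = 2.0061.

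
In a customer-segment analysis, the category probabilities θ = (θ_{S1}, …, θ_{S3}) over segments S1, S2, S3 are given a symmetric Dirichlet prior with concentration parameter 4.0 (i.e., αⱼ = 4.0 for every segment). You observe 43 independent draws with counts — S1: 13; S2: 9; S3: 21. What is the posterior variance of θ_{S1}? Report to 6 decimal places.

0.003813

The Dirichlet prior is conjugate to the Multinomial likelihood: each posterior αⱼ = prior αⱼ + observed count nⱼ.
Posterior concentration: (17.0, 13.0, 25.0), total = 55.0.
Var[θ_j] = α_j(Σα−α_j)/((Σα)²(Σα+1)) = 17.0·38.0/(55.0²·56.0) = 0.003813.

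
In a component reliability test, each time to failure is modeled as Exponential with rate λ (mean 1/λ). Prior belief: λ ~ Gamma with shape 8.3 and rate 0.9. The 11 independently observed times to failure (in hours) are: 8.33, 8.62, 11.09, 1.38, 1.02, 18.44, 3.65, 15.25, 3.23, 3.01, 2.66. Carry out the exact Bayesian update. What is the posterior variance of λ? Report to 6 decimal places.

With a Gamma(shape α, rate β) prior on the exponential rate λ, the posterior after n observations with total T = Σxᵢ is Gamma(α+n, β+T).
Sum of observations T = 76.68 hours; n = 11.
Posterior: Gamma(8.3+11, 0.9+76.68) = Gamma(19.3, 77.58).
Var = α/β² = 0.003207.

0.003207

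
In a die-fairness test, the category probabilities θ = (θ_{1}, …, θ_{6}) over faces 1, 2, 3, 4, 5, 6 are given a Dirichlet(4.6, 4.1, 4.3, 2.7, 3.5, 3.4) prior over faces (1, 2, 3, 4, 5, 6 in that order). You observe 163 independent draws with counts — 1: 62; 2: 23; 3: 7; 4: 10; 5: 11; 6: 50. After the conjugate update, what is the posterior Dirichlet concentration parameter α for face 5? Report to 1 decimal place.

The Dirichlet prior is conjugate to the Multinomial likelihood: each posterior αⱼ = prior αⱼ + observed count nⱼ.
Posterior concentration: (66.6, 27.1, 11.3, 12.7, 14.5, 53.4), total = 185.6.
α_{5} = 3.5 + 11 = 14.5.

14.5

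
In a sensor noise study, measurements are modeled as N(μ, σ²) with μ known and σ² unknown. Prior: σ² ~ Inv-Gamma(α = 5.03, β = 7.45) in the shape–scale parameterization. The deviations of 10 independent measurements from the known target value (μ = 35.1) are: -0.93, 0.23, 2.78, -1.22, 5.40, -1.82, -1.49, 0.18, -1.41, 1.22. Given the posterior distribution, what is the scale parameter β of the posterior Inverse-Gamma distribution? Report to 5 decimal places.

With known mean μ and an Inverse-Gamma(α, β) prior on σ², the Normal likelihood is conjugate: posterior is Inv-Gamma(α + n/2, β + Σ(xᵢ−μ)²/2).
Σ(xᵢ−μ)² = (-0.93)² + (0.23)² + (2.78)² + (-1.22)² + (5.40)² + (-1.82)² + (-1.49)² + (0.18)² + (-1.41)² + (1.22)² = 48.3360.
Posterior: Inv-Gamma(5.03 + 10/2, 7.45 + 48.3360/2) = Inv-Gamma(10.03, 31.61800).
Posterior β = 31.61800.

31.61800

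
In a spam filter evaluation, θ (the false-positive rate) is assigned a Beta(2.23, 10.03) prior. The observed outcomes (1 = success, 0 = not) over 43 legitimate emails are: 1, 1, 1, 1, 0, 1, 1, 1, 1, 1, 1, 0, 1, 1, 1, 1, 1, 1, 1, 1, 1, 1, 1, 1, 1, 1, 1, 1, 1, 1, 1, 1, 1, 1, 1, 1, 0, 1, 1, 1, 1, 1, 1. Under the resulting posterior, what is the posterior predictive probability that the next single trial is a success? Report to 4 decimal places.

0.7642

The Beta prior is conjugate to a Binomial/Bernoulli likelihood; the update adds successes to α and failures to β.
Posterior: Beta(α+k, β+n−k) = Beta(2.23+40, 10.03+3) = Beta(42.23, 13.03).
For a single future Bernoulli trial, P(success | data) = α/(α+β) = 0.7642.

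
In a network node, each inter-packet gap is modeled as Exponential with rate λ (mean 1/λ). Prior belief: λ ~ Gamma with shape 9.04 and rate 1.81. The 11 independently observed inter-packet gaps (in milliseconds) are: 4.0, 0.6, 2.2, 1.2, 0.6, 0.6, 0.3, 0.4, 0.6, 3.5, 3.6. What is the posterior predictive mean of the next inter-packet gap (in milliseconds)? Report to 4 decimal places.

1.0194

With a Gamma(shape α, rate β) prior on the exponential rate λ, the posterior after n observations with total T = Σxᵢ is Gamma(α+n, β+T).
Sum of observations T = 17.6 milliseconds; n = 11.
Posterior: Gamma(9.04+11, 1.81+17.6) = Gamma(20.04, 19.41).
The predictive distribution for the next observation is Lomax; its mean is β/(α−1) = 19.41/19.04 = 1.0194.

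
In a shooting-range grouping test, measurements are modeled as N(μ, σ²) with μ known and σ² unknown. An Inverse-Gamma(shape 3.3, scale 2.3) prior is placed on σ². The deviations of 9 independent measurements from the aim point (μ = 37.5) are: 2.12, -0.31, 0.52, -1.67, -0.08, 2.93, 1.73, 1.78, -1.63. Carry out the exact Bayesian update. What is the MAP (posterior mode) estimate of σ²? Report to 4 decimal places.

With known mean μ and an Inverse-Gamma(α, β) prior on σ², the Normal likelihood is conjugate: posterior is Inv-Gamma(α + n/2, β + Σ(xᵢ−μ)²/2).
Σ(xᵢ−μ)² = (2.12)² + (-0.31)² + (0.52)² + (-1.67)² + (-0.08)² + (2.93)² + (1.73)² + (1.78)² + (-1.63)² = 25.0593.
Posterior: Inv-Gamma(3.3 + 9/2, 2.3 + 25.0593/2) = Inv-Gamma(7.80, 14.82965).
Mode = β/(α+1) = 14.82965/8.80 = 1.6852.

1.6852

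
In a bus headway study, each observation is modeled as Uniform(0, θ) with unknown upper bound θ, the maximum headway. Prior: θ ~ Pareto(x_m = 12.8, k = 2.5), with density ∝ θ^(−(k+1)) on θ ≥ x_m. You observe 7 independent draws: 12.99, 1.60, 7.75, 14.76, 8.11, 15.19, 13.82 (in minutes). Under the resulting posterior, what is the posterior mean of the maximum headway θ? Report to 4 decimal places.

16.9771

A Pareto(scale x_m, shape k) prior on the upper bound θ of Uniform(0, θ) is conjugate: posterior is Pareto(max(x_m, max xᵢ), k + n).
Sample maximum = 15.19; prior scale x_m = 12.8 → posterior scale = max = 15.19.
Posterior shape = 2.5 + 7 = 9.5.
E[θ|data] = k·x_m/(k−1) = 9.5·15.19/8.5 = 16.9771.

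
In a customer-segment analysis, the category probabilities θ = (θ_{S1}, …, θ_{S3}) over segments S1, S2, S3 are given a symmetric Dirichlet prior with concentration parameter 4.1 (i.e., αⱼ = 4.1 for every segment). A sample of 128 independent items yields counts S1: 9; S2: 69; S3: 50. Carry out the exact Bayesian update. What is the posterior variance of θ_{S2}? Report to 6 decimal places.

The Dirichlet prior is conjugate to the Multinomial likelihood: each posterior αⱼ = prior αⱼ + observed count nⱼ.
Posterior concentration: (13.1, 73.1, 54.1), total = 140.3.
Var[θ_j] = α_j(Σα−α_j)/((Σα)²(Σα+1)) = 73.1·67.2/(140.3²·141.3) = 0.001766.

0.001766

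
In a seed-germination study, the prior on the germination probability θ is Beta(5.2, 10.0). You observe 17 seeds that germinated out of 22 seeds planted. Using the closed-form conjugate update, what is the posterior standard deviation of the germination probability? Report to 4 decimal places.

The Beta prior is conjugate to a Binomial/Bernoulli likelihood; the update adds successes to α and failures to β.
Posterior: Beta(α+k, β+n−k) = Beta(5.2+17, 10.0+5) = Beta(22.2, 15.0).
Var = αβ/((α+β)²(α+β+1)) = 22.2·15.0/(37.2²·38.2) = 0.00629934; SD = √0.00629934 = 0.0794.

0.0794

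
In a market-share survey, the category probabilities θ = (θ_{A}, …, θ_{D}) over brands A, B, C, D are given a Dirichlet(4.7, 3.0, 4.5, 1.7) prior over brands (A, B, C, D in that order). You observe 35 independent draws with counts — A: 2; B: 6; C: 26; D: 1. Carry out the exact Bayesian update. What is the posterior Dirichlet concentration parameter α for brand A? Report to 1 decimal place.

6.7

The Dirichlet prior is conjugate to the Multinomial likelihood: each posterior αⱼ = prior αⱼ + observed count nⱼ.
Posterior concentration: (6.7, 9.0, 30.5, 2.7), total = 48.9.
α_{A} = 4.7 + 2 = 6.7.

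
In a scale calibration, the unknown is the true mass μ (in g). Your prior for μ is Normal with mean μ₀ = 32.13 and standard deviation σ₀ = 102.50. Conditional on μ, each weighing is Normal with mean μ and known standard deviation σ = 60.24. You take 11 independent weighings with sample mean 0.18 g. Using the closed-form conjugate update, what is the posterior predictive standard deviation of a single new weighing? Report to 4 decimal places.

For Normal data with known variance σ², a Normal(μ₀, σ₀²) prior on μ is conjugate. Posterior precision = 1/σ₀² + n/σ²; posterior mean is the precision-weighted average of μ₀ and x̄.
σ₀² = 102.50² = 10506.25, σ² = 60.24² = 3628.8576; σ² + n·σ₀² = 3628.8576 + 11·10506.25 = 119197.6076.
Posterior precision = 1/σ₀² + n/σ² = 1/10506.25 + 11/3628.8576 = (σ² + n·σ₀²)/(σ₀²σ²) = 119197.6076/(10506.25·3628.8576); posterior variance σₙ² = σ₀²σ²/(σ² + n·σ₀²) = 10506.25·3628.8576/119197.6076 = 319.852772.
Predictive variance for one new observation = σₙ² + σ² = 10506.25·3628.8576/119197.6076 + 3628.8576 = σ²·(σ₀² + 119197.6076)/119197.6076 = 3628.8576·129703.8576/119197.6076 = 3948.710372; SD = √(3628.8576·129703.8576/119197.6076) = 62.8388.

62.8388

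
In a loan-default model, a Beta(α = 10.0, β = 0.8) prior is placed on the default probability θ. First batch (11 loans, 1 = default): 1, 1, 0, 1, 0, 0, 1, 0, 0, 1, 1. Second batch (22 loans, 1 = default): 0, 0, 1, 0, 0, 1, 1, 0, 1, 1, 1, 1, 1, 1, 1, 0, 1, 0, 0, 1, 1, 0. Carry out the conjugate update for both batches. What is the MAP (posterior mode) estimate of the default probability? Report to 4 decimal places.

0.6699

The Beta prior is conjugate to a Binomial/Bernoulli likelihood; the update adds successes to α and failures to β.
After batch 1: Beta(10.0+6, 0.8+5) = Beta(16.0, 5.8).
After batch 2: Beta(16.0+13, 5.8+9) = Beta(29.0, 14.8).
Mode of Beta(a,b) for a,b>1 is (a−1)/(a+b−2) = 28.0/41.8 = 0.6699.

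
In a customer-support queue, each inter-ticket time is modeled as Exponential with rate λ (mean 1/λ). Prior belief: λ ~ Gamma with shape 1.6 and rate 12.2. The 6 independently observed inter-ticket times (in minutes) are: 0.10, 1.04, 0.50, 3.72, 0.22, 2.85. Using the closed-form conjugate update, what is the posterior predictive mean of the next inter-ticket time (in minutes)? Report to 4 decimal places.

With a Gamma(shape α, rate β) prior on the exponential rate λ, the posterior after n observations with total T = Σxᵢ is Gamma(α+n, β+T).
Sum of observations T = 8.43 minutes; n = 6.
Posterior: Gamma(1.6+6, 12.2+8.43) = Gamma(7.6, 20.63).
The predictive distribution for the next observation is Lomax; its mean is β/(α−1) = 20.63/6.6 = 3.1258.

3.1258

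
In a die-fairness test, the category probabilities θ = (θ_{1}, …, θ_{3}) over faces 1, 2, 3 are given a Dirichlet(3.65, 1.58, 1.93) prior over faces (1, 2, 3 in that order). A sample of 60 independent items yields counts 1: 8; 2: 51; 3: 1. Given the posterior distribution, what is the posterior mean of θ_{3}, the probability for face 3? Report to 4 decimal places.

The Dirichlet prior is conjugate to the Multinomial likelihood: each posterior αⱼ = prior αⱼ + observed count nⱼ.
Posterior concentration: (11.65, 52.58, 2.93), total = 67.16.
E[θ_{3}|data] = α_{3}/Σα = 2.93/67.16 = 0.0436.

0.0436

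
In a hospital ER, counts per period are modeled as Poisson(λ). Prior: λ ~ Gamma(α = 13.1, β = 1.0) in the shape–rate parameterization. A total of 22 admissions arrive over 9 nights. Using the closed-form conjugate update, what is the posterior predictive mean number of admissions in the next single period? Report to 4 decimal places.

With a Gamma(shape α, rate β) prior, the Poisson likelihood is conjugate: the posterior is Gamma(α + ΣXᵢ, β + n).
Posterior: Gamma(α+S, β+n) = Gamma(13.1+22, 1.0+9) = Gamma(35.1, 10.0).
The predictive distribution for one future period is NegBinom with mean α/β = 3.5100.

3.5100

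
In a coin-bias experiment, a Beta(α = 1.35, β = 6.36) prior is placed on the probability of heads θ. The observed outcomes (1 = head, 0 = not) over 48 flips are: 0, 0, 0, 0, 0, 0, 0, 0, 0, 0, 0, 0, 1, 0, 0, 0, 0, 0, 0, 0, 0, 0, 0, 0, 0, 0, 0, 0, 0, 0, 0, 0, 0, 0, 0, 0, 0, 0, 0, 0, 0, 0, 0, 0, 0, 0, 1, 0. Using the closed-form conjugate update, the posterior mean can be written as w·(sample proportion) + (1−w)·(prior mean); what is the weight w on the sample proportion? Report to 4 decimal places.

0.8616

The Beta prior is conjugate to a Binomial/Bernoulli likelihood; the update adds successes to α and failures to β.
Posterior mean = (α₀+k)/(α₀+β₀+n) = [n/(α₀+β₀+n)]·(k/n) + [(α₀+β₀)/(α₀+β₀+n)]·α₀/(α₀+β₀), so only n and the prior enter the weight.
The weight on the data is w = n/(α₀+β₀+n) = 48/(1.35+6.36+48) = 48/55.71 = 0.8616.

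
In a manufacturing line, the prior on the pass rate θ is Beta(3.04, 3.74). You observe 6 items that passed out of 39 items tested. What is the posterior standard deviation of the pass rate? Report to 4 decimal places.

0.0582

The Beta prior is conjugate to a Binomial/Bernoulli likelihood; the update adds successes to α and failures to β.
Posterior: Beta(α+k, β+n−k) = Beta(3.04+6, 3.74+33) = Beta(9.04, 36.74).
Var = αβ/((α+β)²(α+β+1)) = 9.04·36.74/(45.78²·46.78) = 0.00338763; SD = √0.00338763 = 0.0582.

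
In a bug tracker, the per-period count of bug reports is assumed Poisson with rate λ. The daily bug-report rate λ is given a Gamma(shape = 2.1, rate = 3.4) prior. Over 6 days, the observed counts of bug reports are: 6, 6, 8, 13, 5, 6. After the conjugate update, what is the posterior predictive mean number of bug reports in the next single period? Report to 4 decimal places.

With a Gamma(shape α, rate β) prior, the Poisson likelihood is conjugate: the posterior is Gamma(α + ΣXᵢ, β + n).
Sum of counts S = 44 over n = 6 days.
Posterior: Gamma(α+S, β+n) = Gamma(2.1+44, 3.4+6) = Gamma(46.1, 9.4).
The predictive distribution for one future period is NegBinom with mean α/β = 4.9043.

4.9043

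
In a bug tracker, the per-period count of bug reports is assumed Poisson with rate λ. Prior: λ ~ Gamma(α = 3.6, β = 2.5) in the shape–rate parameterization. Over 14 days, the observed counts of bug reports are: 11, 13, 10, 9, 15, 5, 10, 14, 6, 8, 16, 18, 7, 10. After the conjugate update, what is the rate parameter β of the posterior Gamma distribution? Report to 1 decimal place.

16.5

With a Gamma(shape α, rate β) prior, the Poisson likelihood is conjugate: the posterior is Gamma(α + ΣXᵢ, β + n).
Sum of counts S = 152 over n = 14 days.
Posterior: Gamma(α+S, β+n) = Gamma(3.6+152, 2.5+14) = Gamma(155.6, 16.5).
Posterior β = 16.5.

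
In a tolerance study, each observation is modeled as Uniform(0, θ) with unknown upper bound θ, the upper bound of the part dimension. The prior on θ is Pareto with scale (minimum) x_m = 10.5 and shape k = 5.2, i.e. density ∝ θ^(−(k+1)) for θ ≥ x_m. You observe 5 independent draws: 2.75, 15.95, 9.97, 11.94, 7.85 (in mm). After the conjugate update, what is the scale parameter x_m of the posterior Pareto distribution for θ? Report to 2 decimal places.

A Pareto(scale x_m, shape k) prior on the upper bound θ of Uniform(0, θ) is conjugate: posterior is Pareto(max(x_m, max xᵢ), k + n).
Sample maximum = 15.95; prior scale x_m = 10.5 → posterior scale = max = 15.95.
Posterior shape = 5.2 + 5 = 10.2.
Posterior scale x_m = 15.95.

15.95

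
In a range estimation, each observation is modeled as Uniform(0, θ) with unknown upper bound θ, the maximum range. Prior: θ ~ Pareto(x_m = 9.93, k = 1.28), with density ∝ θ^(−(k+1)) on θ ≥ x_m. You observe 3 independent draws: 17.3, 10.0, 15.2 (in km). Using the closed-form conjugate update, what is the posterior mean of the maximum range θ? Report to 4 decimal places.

22.5744

A Pareto(scale x_m, shape k) prior on the upper bound θ of Uniform(0, θ) is conjugate: posterior is Pareto(max(x_m, max xᵢ), k + n).
Sample maximum = 17.3; prior scale x_m = 9.93 → posterior scale = max = 17.30.
Posterior shape = 1.28 + 3 = 4.28.
E[θ|data] = k·x_m/(k−1) = 4.28·17.30/3.28 = 22.5744.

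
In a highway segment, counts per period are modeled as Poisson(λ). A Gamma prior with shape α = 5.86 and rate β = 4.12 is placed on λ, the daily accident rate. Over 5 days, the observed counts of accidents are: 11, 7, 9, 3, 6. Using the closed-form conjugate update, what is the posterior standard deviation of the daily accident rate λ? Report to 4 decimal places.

0.7094

With a Gamma(shape α, rate β) prior, the Poisson likelihood is conjugate: the posterior is Gamma(α + ΣXᵢ, β + n).
Sum of counts S = 36 over n = 5 days.
Posterior: Gamma(α+S, β+n) = Gamma(5.86+36, 4.12+5) = Gamma(41.86, 9.12).
SD = √α/β = √41.86/9.12 = 0.7094.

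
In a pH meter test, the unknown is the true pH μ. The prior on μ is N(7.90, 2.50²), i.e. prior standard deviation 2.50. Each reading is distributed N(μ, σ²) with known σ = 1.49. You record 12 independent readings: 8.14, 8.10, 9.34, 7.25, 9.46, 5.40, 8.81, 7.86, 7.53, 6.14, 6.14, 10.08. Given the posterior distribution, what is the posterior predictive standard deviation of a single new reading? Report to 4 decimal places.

For Normal data with known variance σ², a Normal(μ₀, σ₀²) prior on μ is conjugate. Posterior precision = 1/σ₀² + n/σ²; posterior mean is the precision-weighted average of μ₀ and x̄.
σ₀² = 2.50² = 6.25, σ² = 1.49² = 2.2201; σ² + n·σ₀² = 2.2201 + 12·6.25 = 77.2201.
Posterior precision = 1/σ₀² + n/σ² = 1/6.25 + 12/2.2201 = (σ² + n·σ₀²)/(σ₀²σ²) = 77.2201/(6.25·2.2201); posterior variance σₙ² = σ₀²σ²/(σ² + n·σ₀²) = 6.25·2.2201/77.2201 = 0.179689.
Predictive variance for one new observation = σₙ² + σ² = 6.25·2.2201/77.2201 + 2.2201 = σ²·(σ₀² + 77.2201)/77.2201 = 2.2201·83.4701/77.2201 = 2.399789; SD = √(2.2201·83.4701/77.2201) = 1.5491.

1.5491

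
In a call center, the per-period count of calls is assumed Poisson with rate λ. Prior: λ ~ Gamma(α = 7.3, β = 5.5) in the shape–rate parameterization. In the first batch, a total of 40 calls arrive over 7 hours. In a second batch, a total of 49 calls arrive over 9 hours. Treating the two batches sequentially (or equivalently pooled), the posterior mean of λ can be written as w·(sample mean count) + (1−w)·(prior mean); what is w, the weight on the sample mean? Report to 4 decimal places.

0.7442

With a Gamma(shape α, rate β) prior, the Poisson likelihood is conjugate: the posterior is Gamma(α + ΣXᵢ, β + n).
Total number of hours: n = 7 + 9 = 16.
Posterior mean = (α₀+S)/(β₀+n) = [n/(β₀+n)]·(S/n) + [β₀/(β₀+n)]·(α₀/β₀), so only n and β₀ enter the weight.
Weight on data w = n/(β₀+n) = 16/(5.5+16) = 16/21.5 = 0.7442.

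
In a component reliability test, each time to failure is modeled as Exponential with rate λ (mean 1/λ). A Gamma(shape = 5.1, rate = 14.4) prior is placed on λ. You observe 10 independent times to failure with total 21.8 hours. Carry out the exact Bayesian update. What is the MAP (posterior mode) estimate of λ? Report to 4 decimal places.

0.3895

With a Gamma(shape α, rate β) prior on the exponential rate λ, the posterior after n observations with total T = Σxᵢ is Gamma(α+n, β+T).
Posterior: Gamma(5.1+10, 14.4+21.8) = Gamma(15.1, 36.2).
Mode = (α−1)/β = 0.3895.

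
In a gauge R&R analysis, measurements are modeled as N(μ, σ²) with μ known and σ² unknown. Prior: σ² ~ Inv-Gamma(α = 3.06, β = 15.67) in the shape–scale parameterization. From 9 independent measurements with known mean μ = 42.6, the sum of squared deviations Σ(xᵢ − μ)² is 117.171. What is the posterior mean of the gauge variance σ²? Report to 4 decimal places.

11.3194

With known mean μ and an Inverse-Gamma(α, β) prior on σ², the Normal likelihood is conjugate: posterior is Inv-Gamma(α + n/2, β + Σ(xᵢ−μ)²/2).
Posterior: Inv-Gamma(3.06 + 9/2, 15.67 + 117.171/2) = Inv-Gamma(7.56, 74.2555).
E[σ²|data] = β/(α−1) = 74.2555/6.56 = 11.3194.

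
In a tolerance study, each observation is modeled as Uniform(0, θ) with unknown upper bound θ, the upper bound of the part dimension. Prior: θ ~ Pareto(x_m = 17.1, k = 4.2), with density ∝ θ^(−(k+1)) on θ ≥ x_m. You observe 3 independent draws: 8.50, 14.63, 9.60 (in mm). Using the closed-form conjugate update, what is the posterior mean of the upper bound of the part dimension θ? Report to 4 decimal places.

19.8581

A Pareto(scale x_m, shape k) prior on the upper bound θ of Uniform(0, θ) is conjugate: posterior is Pareto(max(x_m, max xᵢ), k + n).
Sample maximum = 14.63; prior scale x_m = 17.1 → posterior scale = max = 17.10.
Posterior shape = 4.2 + 3 = 7.2.
E[θ|data] = k·x_m/(k−1) = 7.2·17.10/6.2 = 19.8581.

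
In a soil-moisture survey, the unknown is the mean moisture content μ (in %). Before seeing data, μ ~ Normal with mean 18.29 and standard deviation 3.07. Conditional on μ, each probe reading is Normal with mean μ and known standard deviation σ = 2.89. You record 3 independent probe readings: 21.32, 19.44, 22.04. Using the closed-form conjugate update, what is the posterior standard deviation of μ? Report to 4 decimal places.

For Normal data with known variance σ², a Normal(μ₀, σ₀²) prior on μ is conjugate. Posterior precision = 1/σ₀² + n/σ²; posterior mean is the precision-weighted average of μ₀ and x̄.
σ₀² = 3.07² = 9.4249, σ² = 2.89² = 8.3521; σ² + n·σ₀² = 8.3521 + 3·9.4249 = 36.6268.
Posterior precision = 1/σ₀² + n/σ² = 1/9.4249 + 3/8.3521 = (σ² + n·σ₀²)/(σ₀²σ²) = 36.6268/(9.4249·8.3521); posterior variance σₙ² = σ₀²σ²/(σ² + n·σ₀²) = 9.4249·8.3521/36.6268 = 2.149183.
Posterior SD = √σₙ² = √(9.4249·8.3521/36.6268) = 1.4660.

1.4660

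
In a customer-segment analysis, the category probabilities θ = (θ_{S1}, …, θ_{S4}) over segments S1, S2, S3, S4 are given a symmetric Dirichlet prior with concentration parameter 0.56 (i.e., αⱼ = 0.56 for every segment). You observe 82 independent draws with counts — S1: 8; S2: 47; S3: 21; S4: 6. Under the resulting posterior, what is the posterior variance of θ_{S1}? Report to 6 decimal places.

The Dirichlet prior is conjugate to the Multinomial likelihood: each posterior αⱼ = prior αⱼ + observed count nⱼ.
Posterior concentration: (8.56, 47.56, 21.56, 6.56), total = 84.24.
Var[θ_j] = α_j(Σα−α_j)/((Σα)²(Σα+1)) = 8.56·75.68/(84.24²·85.24) = 0.001071.

0.001071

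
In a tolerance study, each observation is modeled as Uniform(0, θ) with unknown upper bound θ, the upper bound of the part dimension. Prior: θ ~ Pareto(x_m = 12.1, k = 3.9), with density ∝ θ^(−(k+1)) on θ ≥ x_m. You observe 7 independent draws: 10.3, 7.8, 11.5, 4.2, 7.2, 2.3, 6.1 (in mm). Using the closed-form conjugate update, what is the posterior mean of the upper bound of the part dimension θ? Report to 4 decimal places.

13.3222

A Pareto(scale x_m, shape k) prior on the upper bound θ of Uniform(0, θ) is conjugate: posterior is Pareto(max(x_m, max xᵢ), k + n).
Sample maximum = 11.5; prior scale x_m = 12.1 → posterior scale = max = 12.1.
Posterior shape = 3.9 + 7 = 10.9.
E[θ|data] = k·x_m/(k−1) = 10.9·12.1/9.9 = 13.3222.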